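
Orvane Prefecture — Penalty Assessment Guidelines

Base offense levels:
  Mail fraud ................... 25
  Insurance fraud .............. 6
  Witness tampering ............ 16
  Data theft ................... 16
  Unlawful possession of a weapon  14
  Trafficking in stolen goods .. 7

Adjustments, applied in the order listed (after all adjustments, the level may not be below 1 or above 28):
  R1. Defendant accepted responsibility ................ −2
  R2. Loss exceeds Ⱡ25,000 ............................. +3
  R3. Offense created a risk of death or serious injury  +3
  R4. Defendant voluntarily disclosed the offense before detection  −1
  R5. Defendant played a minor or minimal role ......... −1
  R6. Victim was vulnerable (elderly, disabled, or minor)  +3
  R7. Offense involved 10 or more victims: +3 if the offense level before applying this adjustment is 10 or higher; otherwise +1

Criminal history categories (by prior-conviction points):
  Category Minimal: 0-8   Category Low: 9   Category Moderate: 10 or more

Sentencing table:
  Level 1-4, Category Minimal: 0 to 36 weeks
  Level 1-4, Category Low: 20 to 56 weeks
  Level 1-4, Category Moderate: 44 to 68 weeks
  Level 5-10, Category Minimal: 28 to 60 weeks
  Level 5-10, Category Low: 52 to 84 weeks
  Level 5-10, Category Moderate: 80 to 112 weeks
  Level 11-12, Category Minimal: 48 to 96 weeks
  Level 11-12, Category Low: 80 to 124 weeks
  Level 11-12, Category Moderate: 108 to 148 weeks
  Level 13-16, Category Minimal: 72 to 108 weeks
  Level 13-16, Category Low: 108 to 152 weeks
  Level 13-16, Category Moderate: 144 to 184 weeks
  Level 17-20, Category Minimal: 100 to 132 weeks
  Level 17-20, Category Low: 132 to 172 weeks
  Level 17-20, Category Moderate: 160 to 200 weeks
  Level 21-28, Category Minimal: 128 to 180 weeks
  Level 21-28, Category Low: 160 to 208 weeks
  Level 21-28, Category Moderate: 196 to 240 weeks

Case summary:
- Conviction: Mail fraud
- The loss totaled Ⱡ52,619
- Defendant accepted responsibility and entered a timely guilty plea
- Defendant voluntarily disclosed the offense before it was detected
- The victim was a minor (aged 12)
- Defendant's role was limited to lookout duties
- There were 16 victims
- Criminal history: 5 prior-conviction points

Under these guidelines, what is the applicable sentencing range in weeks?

Base offense level for mail fraud: 25.
R1 applies: 25 − 2 = 23.
R2 applies: 23 + 3 = 26.
R4 applies: 26 − 1 = 25.
R5 applies: 25 − 1 = 24.
R6 applies: 24 + 3 = 27.
R7 applies (level before this adjustment is 27 ≥ 10, so +3): 27 + 3 = 30.
Level 30 exceeds the maximum of 28; capped at 28.
Final offense level: 28.
Criminal history: 5 prior points → Category Minimal (0-8).
Level 28 falls in the 21-28 band.
Grid: Level 21-28 × Category Minimal = 128-180 weeks.

128-180 weeks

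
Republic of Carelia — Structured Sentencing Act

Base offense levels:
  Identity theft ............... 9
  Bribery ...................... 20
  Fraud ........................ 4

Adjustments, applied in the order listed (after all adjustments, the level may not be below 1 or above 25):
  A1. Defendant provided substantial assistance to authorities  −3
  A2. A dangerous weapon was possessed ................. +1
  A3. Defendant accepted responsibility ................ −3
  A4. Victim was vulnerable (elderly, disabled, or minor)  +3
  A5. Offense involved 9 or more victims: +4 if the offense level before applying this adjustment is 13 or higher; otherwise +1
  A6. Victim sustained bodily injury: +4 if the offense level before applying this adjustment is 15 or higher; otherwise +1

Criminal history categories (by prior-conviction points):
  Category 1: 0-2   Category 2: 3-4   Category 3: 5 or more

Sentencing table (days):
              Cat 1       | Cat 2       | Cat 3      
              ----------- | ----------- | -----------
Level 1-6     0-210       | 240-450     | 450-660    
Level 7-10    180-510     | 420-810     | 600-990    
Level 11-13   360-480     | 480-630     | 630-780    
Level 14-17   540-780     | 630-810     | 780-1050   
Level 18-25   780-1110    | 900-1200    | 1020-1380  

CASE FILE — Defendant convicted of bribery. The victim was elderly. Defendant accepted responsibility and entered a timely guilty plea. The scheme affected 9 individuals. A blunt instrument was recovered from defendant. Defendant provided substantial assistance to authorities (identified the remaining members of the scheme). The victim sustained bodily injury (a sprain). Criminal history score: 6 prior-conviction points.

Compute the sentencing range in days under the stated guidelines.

1020-1380 days

Base offense level for bribery: 20.
A1 applies: 20 − 3 = 17.
A2 applies: 17 + 1 = 18.
A3 applies: 18 − 3 = 15.
A4 applies: 15 + 3 = 18.
A5 applies (level before this adjustment is 18 ≥ 13, so +4): 18 + 4 = 22.
A6 applies (level before this adjustment is 22 ≥ 15, so +4): 22 + 4 = 26.
Level 26 exceeds the maximum of 25; capped at 25.
Final offense level: 25.
Criminal history: 6 prior points → Category 3 (5+).
Level 25 falls in the 18-25 band.
Grid: Level 18-25 × Category 3 = 1020-1380 days.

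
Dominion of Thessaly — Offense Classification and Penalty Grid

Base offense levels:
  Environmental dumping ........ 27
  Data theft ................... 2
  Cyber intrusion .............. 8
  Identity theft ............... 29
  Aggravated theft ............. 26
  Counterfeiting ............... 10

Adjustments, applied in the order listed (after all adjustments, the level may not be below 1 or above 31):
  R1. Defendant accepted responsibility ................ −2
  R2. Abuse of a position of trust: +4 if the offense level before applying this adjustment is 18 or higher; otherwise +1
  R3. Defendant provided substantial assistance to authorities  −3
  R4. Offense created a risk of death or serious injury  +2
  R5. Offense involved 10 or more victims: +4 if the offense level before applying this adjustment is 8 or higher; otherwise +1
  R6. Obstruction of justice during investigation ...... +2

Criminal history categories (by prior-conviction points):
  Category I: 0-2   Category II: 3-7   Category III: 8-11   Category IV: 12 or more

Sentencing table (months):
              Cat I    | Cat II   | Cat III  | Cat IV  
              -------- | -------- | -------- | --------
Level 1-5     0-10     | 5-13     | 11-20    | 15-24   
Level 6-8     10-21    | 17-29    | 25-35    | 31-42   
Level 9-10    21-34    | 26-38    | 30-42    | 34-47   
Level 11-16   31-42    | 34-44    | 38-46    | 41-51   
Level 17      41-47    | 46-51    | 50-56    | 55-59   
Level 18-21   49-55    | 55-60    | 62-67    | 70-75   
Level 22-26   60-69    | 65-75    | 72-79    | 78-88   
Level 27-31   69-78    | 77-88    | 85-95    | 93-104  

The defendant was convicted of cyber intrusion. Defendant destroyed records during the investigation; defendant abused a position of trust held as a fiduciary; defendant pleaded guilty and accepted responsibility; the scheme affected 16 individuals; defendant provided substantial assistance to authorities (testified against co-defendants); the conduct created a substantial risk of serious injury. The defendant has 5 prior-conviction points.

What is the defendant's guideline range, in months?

26-38 months

Base offense level for cyber intrusion: 8.
R1 applies: 8 − 2 = 6.
R2 applies (level before this adjustment is 6 < 18, so +1): 6 + 1 = 7.
R3 applies: 7 − 3 = 4.
R4 applies: 4 + 2 = 6.
R5 applies (level before this adjustment is 6 < 8, so +1): 6 + 1 = 7.
R6 applies: 7 + 2 = 9.
Final offense level: 9.
Criminal history: 5 prior points → Category II (3-7).
Level 9 falls in the 9-10 band.
Grid: Level 9-10 × Category II = 26-38 months.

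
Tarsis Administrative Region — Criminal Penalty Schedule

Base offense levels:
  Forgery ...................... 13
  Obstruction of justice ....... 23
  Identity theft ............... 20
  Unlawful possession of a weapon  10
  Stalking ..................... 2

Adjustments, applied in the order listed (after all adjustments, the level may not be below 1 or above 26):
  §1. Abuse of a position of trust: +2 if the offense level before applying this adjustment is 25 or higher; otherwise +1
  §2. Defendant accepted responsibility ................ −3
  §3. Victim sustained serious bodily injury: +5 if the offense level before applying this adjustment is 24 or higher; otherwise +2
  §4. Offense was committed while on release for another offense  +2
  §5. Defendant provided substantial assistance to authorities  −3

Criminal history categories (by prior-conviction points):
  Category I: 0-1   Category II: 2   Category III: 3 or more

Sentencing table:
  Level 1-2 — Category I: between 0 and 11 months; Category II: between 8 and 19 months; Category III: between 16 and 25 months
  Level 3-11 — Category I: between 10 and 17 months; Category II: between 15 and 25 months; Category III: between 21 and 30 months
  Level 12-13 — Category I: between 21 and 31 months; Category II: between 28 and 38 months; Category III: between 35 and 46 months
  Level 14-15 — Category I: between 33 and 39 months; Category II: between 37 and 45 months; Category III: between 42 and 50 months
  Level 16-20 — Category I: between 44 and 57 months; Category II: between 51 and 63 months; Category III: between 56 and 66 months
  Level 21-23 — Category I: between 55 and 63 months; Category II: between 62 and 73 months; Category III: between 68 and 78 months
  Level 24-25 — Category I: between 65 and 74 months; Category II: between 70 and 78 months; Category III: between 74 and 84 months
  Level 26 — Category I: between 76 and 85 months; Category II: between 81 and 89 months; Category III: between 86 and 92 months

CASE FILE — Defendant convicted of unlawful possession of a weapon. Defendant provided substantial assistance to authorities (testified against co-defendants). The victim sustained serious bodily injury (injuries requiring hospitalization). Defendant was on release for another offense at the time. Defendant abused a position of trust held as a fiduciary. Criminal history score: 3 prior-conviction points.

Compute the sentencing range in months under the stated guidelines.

Base offense level for unlawful possession of a weapon: 10.
§1 applies (level before this adjustment is 10 < 25, so +1): 10 + 1 = 11.
§2 does not apply.
§3 applies (level before this adjustment is 11 < 24, so +2): 11 + 2 = 13.
§4 applies: 13 + 2 = 15.
§5 applies: 15 − 3 = 12.
Final offense level: 12.
Criminal history: 3 prior points → Category III (3+).
Level 12 falls in the 12-13 band.
Grid: Level 12-13 × Category III = 35-46 months.

35-46 months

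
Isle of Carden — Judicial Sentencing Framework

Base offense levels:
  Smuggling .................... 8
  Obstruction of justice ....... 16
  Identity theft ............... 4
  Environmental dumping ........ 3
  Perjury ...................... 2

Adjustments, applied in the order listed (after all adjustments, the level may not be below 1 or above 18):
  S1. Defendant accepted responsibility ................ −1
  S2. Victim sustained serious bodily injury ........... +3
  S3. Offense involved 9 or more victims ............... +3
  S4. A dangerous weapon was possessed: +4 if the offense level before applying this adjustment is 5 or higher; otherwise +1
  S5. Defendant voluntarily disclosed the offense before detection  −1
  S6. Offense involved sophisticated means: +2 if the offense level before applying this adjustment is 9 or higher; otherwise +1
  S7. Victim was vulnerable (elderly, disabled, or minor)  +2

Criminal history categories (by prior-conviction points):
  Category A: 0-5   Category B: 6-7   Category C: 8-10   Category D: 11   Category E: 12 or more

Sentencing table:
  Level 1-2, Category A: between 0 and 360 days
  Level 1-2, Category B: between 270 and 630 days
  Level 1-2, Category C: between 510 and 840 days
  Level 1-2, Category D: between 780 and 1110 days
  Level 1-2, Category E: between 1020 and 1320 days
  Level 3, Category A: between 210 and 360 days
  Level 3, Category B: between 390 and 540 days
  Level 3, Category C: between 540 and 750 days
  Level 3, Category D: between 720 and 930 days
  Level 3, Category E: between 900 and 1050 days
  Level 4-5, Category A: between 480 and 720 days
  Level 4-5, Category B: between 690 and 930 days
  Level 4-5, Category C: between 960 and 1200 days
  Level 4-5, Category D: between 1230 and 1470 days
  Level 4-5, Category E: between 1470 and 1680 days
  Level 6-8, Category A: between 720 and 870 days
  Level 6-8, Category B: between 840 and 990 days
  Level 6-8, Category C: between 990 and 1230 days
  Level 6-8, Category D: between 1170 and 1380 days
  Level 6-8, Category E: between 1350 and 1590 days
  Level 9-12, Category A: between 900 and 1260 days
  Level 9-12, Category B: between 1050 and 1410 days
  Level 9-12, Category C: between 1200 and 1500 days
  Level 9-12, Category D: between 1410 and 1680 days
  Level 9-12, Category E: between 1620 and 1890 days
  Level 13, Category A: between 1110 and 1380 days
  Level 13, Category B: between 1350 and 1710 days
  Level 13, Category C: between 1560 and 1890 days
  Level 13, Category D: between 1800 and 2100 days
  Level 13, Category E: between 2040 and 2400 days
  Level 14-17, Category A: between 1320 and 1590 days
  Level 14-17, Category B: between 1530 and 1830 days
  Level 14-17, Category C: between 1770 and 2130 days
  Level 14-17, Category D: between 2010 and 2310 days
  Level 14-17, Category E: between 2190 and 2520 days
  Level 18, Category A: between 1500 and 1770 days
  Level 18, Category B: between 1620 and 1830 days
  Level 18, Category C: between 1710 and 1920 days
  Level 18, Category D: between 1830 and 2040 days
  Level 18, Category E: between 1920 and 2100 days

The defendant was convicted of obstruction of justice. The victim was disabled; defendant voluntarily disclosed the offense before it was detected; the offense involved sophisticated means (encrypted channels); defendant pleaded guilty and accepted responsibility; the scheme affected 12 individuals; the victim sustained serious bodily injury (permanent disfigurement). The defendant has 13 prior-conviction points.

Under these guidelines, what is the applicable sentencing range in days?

1920-2100 days

Base offense level for obstruction of justice: 16.
S1 applies: 16 − 1 = 15.
S2 applies: 15 + 3 = 18.
S3 applies: 18 + 3 = 21.
S4 does not apply.
S5 applies: 21 − 1 = 20.
S6 applies (level before this adjustment is 20 ≥ 9, so +2): 20 + 2 = 22.
S7 applies: 22 + 2 = 24.
Level 24 exceeds the maximum of 18; capped at 18.
Final offense level: 18.
Criminal history: 13 prior points → Category E (12+).
Level 18 falls in the 18 band.
Grid: Level 18 × Category E = 1920-2100 days.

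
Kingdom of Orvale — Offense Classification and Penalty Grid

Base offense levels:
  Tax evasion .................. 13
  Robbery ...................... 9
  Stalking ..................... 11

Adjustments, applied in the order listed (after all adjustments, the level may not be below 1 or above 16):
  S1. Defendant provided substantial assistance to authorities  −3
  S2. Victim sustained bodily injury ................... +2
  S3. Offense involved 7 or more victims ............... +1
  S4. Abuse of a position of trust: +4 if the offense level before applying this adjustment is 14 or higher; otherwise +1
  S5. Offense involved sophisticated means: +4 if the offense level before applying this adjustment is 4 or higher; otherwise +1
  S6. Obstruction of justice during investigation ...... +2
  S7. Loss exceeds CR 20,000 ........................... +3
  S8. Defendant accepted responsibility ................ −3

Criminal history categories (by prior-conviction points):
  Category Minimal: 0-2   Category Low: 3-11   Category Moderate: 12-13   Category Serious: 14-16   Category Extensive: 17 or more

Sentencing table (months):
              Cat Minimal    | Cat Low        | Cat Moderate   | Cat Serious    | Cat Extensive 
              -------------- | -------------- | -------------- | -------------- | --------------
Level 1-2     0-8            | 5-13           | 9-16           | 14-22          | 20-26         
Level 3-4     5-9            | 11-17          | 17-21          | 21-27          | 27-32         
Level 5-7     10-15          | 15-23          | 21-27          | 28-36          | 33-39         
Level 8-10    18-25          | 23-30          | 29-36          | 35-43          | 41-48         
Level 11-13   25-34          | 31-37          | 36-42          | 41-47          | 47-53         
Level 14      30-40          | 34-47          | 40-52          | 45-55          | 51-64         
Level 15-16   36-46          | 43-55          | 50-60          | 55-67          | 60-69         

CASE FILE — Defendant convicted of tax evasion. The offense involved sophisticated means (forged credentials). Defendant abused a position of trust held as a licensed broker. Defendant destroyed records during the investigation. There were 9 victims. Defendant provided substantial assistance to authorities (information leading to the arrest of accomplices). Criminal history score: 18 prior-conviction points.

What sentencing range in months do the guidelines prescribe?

Base offense level for tax evasion: 13.
S1 applies: 13 − 3 = 10.
S3 applies: 10 + 1 = 11.
S4 applies (level before this adjustment is 11 < 14, so +1): 11 + 1 = 12.
S5 applies (level before this adjustment is 12 ≥ 4, so +4): 12 + 4 = 16.
S6 applies: 16 + 2 = 18.
S7 does not apply.
S8 does not apply.
Level 18 exceeds the maximum of 16; capped at 16.
Final offense level: 16.
Criminal history: 18 prior points → Category Extensive (17+).
Level 16 falls in the 15-16 band.
Grid: Level 15-16 × Category Extensive = 60-69 months.

60-69 months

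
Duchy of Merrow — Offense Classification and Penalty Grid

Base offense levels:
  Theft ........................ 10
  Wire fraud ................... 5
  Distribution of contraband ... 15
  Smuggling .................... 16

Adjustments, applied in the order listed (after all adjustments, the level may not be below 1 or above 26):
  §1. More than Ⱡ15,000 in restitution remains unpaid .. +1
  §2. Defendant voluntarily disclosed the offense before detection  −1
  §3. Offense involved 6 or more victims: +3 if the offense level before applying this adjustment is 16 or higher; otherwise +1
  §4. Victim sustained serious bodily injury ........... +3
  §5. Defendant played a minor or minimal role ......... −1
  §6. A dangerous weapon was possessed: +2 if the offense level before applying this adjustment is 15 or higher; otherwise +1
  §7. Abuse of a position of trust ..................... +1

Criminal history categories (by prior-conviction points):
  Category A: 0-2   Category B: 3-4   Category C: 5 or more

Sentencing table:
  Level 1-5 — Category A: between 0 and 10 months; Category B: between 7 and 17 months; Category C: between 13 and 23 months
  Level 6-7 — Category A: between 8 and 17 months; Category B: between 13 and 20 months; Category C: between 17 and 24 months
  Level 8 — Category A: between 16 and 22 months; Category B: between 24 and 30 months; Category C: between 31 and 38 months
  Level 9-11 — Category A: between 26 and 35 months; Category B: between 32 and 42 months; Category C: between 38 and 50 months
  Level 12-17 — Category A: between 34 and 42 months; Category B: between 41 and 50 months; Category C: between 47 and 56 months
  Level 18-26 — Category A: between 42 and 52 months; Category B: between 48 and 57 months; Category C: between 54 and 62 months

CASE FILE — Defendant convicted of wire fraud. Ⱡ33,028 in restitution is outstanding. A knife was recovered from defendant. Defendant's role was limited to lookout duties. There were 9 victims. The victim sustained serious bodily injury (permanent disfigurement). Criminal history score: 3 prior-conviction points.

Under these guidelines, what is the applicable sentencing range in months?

Base offense level for wire fraud: 5.
§1 applies: 5 + 1 = 6.
§2 does not apply.
§3 applies (level before this adjustment is 6 < 16, so +1): 6 + 1 = 7.
§4 applies: 7 + 3 = 10.
§5 applies: 10 − 1 = 9.
§6 applies (level before this adjustment is 9 < 15, so +1): 9 + 1 = 10.
§7 does not apply.
Final offense level: 10.
Criminal history: 3 prior points → Category B (3-4).
Level 10 falls in the 9-11 band.
Grid: Level 9-11 × Category B = 32-42 months.

32-42 months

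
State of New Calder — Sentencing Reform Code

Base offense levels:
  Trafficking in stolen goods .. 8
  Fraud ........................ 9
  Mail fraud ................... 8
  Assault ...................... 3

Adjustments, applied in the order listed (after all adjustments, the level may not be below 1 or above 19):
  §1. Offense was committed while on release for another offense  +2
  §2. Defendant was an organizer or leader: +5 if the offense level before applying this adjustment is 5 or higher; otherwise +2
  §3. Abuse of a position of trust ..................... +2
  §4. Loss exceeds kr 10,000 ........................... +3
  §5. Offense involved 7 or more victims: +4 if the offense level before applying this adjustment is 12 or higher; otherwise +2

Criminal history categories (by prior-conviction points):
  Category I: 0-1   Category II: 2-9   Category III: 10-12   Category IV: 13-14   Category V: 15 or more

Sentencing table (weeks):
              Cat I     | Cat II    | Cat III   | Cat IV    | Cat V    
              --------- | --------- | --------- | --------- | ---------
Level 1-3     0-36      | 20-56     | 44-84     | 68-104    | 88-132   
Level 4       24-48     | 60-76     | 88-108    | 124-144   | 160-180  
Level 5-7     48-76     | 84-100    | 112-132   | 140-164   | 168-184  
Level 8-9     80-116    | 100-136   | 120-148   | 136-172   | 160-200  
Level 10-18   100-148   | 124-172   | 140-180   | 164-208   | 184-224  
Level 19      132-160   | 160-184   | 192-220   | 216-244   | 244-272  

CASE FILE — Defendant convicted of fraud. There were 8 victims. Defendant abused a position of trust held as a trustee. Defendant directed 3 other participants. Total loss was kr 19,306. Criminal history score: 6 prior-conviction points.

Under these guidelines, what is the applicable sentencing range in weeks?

Base offense level for fraud: 9.
§2 applies (level before this adjustment is 9 ≥ 5, so +5): 9 + 5 = 14.
§3 applies: 14 + 2 = 16.
§4 applies: 16 + 3 = 19.
§5 applies (level before this adjustment is 19 ≥ 12, so +4): 19 + 4 = 23.
Level 23 exceeds the maximum of 19; capped at 19.
Final offense level: 19.
Criminal history: 6 prior points → Category II (2-9).
Level 19 falls in the 19 band.
Grid: Level 19 × Category II = 160-184 weeks.

160-184 weeks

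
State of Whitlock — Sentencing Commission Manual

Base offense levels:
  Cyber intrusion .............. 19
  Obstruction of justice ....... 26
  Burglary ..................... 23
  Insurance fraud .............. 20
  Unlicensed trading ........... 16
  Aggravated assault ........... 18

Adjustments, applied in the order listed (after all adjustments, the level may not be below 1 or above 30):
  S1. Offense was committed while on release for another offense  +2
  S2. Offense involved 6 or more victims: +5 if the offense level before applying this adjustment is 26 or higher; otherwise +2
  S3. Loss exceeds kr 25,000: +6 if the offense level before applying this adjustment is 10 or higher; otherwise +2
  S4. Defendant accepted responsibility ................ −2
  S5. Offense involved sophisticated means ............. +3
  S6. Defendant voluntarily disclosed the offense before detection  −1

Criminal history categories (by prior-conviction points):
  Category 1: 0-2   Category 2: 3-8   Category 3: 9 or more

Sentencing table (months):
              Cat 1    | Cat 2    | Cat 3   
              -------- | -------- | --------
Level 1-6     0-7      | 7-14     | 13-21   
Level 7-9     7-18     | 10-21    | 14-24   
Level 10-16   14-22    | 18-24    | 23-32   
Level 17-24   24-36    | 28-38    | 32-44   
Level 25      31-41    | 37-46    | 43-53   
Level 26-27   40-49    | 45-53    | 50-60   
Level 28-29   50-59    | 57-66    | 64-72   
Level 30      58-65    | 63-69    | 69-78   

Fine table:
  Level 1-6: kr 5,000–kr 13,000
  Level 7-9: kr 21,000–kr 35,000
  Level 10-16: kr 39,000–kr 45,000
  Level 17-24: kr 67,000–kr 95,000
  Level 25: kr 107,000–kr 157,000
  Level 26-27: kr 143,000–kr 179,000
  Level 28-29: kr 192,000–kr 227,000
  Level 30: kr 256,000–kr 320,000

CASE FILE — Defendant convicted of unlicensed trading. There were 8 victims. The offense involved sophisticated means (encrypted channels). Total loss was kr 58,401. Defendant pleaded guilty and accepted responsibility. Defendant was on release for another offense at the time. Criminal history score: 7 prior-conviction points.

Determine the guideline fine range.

Base offense level for unlicensed trading: 16.
S1 applies: 16 + 2 = 18.
S2 applies (level before this adjustment is 18 < 26, so +2): 18 + 2 = 20.
S3 applies (level before this adjustment is 20 ≥ 10, so +6): 20 + 6 = 26.
S4 applies: 26 − 2 = 24.
S5 applies: 24 + 3 = 27.
S6 does not apply.
Final offense level: 27.
Level 27 falls in the 26-27 band.
Fine table: Level 26-27 → kr 143,000–kr 179,000.

kr 143,000–kr 179,000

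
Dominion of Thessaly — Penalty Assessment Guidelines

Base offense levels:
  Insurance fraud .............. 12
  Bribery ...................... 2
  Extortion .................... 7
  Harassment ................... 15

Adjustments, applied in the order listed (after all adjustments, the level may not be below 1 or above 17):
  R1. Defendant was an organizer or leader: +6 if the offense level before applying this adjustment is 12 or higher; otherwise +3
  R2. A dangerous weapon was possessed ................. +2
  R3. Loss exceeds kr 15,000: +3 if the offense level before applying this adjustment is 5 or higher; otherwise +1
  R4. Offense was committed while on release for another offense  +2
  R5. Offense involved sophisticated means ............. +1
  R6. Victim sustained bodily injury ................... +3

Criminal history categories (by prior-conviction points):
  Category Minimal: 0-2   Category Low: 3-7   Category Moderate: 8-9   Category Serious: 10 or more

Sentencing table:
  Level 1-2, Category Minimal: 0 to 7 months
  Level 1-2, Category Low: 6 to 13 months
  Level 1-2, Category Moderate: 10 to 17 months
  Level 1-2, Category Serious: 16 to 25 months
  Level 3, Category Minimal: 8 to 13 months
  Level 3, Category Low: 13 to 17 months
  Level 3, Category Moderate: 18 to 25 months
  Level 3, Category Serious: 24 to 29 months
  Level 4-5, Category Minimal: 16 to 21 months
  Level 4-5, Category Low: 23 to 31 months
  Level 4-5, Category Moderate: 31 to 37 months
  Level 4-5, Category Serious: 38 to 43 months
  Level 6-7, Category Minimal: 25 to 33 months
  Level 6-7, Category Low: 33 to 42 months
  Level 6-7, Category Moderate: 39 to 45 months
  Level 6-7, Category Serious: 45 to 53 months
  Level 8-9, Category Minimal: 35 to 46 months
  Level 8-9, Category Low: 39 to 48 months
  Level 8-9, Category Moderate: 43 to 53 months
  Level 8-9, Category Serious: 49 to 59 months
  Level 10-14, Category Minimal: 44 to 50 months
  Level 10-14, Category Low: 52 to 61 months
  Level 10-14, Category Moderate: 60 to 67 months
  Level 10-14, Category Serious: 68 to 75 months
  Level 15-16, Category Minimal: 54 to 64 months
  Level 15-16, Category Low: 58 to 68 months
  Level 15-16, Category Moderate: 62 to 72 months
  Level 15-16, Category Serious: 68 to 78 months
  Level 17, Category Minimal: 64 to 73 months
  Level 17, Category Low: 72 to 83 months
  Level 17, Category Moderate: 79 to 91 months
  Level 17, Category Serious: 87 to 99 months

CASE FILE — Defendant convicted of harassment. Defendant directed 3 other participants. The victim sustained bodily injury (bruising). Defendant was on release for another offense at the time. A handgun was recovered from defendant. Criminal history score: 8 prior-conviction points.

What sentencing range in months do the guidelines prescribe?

79-91 months

Base offense level for harassment: 15.
R1 applies (level before this adjustment is 15 ≥ 12, so +6): 15 + 6 = 21.
R2 applies: 21 + 2 = 23.
R4 applies: 23 + 2 = 25.
R5 does not apply.
R6 applies: 25 + 3 = 28.
Level 28 exceeds the maximum of 17; capped at 17.
Final offense level: 17.
Criminal history: 8 prior points → Category Moderate (8-9).
Level 17 falls in the 17 band.
Grid: Level 17 × Category Moderate = 79-91 months.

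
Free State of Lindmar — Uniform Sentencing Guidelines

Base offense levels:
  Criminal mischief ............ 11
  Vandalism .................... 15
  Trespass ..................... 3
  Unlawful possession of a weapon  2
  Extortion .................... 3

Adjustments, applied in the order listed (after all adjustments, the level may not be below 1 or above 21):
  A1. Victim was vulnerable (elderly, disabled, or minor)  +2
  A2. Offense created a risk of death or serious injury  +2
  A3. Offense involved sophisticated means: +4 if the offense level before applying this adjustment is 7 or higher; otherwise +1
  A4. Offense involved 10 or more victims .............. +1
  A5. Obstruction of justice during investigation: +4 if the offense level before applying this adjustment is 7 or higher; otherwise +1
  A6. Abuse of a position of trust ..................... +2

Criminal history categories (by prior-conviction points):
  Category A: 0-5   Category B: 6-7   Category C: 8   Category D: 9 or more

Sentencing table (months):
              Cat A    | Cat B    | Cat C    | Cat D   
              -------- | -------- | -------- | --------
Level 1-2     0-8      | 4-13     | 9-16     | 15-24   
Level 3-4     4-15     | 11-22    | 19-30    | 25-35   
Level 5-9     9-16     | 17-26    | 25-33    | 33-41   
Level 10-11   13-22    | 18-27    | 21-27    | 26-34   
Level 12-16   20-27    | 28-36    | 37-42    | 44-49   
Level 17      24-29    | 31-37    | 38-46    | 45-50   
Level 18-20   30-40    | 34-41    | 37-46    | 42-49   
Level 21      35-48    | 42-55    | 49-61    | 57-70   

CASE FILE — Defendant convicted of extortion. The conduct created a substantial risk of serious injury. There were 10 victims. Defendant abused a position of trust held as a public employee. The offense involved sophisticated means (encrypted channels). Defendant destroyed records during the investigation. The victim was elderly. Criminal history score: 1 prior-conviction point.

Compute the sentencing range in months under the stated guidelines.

30-40 months

Base offense level for extortion: 3.
A1 applies: 3 + 2 = 5.
A2 applies: 5 + 2 = 7.
A3 applies (level before this adjustment is 7 ≥ 7, so +4): 7 + 4 = 11.
A4 applies: 11 + 1 = 12.
A5 applies (level before this adjustment is 12 ≥ 7, so +4): 12 + 4 = 16.
A6 applies: 16 + 2 = 18.
Final offense level: 18.
Criminal history: 1 prior point → Category A (0-5).
Level 18 falls in the 18-20 band.
Grid: Level 18-20 × Category A = 30-40 months.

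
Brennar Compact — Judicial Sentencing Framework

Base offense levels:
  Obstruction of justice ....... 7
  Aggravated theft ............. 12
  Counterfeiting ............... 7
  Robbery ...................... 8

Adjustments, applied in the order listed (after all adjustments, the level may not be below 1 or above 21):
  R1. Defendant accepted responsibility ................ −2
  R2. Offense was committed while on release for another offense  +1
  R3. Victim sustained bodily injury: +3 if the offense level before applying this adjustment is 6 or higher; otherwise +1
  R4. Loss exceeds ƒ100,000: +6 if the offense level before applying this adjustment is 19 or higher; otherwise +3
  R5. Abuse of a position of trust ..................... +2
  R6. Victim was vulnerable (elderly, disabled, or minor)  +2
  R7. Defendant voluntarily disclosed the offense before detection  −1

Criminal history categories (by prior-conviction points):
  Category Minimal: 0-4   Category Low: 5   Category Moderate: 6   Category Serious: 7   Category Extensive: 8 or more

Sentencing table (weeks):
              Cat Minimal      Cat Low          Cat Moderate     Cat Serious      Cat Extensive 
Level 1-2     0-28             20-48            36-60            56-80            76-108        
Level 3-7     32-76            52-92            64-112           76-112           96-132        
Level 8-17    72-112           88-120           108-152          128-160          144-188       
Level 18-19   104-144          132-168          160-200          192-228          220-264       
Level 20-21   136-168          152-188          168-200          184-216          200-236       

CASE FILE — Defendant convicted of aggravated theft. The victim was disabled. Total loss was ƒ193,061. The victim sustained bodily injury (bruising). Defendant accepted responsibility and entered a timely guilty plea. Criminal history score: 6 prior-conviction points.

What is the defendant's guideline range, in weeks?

160-200 weeks

Base offense level for aggravated theft: 12.
R1 applies: 12 − 2 = 10.
R2 does not apply.
R3 applies (level before this adjustment is 10 ≥ 6, so +3): 10 + 3 = 13.
R4 applies (level before this adjustment is 13 < 19, so +3): 13 + 3 = 16.
R6 applies: 16 + 2 = 18.
Final offense level: 18.
Criminal history: 6 prior points → Category Moderate (6).
Level 18 falls in the 18-19 band.
Grid: Level 18-19 × Category Moderate = 160-200 weeks.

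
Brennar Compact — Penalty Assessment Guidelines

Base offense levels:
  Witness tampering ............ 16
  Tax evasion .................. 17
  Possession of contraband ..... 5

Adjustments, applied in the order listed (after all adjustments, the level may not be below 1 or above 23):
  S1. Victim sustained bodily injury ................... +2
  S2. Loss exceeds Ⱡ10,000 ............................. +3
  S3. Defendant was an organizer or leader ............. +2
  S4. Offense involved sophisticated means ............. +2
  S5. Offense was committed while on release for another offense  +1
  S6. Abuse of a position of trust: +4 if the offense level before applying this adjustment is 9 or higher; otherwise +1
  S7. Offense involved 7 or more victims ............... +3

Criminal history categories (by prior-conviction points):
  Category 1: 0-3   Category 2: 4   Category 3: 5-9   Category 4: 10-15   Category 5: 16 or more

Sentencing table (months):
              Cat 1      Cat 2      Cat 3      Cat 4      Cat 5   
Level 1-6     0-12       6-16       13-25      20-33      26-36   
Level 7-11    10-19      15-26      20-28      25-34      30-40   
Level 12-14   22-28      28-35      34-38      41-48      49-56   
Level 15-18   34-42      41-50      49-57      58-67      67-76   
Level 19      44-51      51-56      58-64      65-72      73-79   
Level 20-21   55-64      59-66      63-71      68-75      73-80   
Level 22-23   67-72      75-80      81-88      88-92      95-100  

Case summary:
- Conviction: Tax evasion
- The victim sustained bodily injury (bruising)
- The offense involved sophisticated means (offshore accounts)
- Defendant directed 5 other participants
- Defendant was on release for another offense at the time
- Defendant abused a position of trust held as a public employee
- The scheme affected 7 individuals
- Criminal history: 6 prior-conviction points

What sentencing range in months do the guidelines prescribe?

Base offense level for tax evasion: 17.
S1 applies: 17 + 2 = 19.
S2 does not apply.
S3 applies: 19 + 2 = 21.
S4 applies: 21 + 2 = 23.
S5 applies: 23 + 1 = 24.
S6 applies (level before this adjustment is 24 ≥ 9, so +4): 24 + 4 = 28.
S7 applies: 28 + 3 = 31.
Level 31 exceeds the maximum of 23; capped at 23.
Final offense level: 23.
Criminal history: 6 prior points → Category 3 (5-9).
Level 23 falls in the 22-23 band.
Grid: Level 22-23 × Category 3 = 81-88 months.

81-88 months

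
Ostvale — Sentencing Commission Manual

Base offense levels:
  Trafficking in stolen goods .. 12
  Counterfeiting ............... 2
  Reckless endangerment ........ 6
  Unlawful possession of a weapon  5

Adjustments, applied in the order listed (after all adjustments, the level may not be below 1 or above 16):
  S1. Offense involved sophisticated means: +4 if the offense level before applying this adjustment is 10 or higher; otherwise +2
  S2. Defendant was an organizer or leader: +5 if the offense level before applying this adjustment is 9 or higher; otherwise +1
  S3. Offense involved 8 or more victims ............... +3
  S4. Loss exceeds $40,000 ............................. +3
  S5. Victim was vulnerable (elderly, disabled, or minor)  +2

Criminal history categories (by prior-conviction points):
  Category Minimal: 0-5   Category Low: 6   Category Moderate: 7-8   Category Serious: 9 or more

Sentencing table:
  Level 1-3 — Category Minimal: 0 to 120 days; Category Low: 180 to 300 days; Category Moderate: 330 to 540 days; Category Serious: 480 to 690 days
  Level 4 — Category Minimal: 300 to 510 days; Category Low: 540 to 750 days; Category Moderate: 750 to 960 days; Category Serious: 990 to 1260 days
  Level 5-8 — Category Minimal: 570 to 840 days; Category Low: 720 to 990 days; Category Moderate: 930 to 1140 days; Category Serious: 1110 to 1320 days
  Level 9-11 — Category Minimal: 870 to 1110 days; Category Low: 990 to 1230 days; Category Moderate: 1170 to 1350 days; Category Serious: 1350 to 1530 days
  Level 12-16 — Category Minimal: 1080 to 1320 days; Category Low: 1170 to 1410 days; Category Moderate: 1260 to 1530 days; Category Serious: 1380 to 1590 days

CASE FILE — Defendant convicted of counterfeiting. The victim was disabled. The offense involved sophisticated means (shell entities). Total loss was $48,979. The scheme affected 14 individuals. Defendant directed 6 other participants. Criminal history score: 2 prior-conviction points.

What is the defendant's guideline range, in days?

Base offense level for counterfeiting: 2.
S1 applies (level before this adjustment is 2 < 10, so +2): 2 + 2 = 4.
S2 applies (level before this adjustment is 4 < 9, so +1): 4 + 1 = 5.
S3 applies: 5 + 3 = 8.
S4 applies: 8 + 3 = 11.
S5 applies: 11 + 2 = 13.
Final offense level: 13.
Criminal history: 2 prior points → Category Minimal (0-5).
Level 13 falls in the 12-16 band.
Grid: Level 12-16 × Category Minimal = 1080-1320 days.

1080-1320 days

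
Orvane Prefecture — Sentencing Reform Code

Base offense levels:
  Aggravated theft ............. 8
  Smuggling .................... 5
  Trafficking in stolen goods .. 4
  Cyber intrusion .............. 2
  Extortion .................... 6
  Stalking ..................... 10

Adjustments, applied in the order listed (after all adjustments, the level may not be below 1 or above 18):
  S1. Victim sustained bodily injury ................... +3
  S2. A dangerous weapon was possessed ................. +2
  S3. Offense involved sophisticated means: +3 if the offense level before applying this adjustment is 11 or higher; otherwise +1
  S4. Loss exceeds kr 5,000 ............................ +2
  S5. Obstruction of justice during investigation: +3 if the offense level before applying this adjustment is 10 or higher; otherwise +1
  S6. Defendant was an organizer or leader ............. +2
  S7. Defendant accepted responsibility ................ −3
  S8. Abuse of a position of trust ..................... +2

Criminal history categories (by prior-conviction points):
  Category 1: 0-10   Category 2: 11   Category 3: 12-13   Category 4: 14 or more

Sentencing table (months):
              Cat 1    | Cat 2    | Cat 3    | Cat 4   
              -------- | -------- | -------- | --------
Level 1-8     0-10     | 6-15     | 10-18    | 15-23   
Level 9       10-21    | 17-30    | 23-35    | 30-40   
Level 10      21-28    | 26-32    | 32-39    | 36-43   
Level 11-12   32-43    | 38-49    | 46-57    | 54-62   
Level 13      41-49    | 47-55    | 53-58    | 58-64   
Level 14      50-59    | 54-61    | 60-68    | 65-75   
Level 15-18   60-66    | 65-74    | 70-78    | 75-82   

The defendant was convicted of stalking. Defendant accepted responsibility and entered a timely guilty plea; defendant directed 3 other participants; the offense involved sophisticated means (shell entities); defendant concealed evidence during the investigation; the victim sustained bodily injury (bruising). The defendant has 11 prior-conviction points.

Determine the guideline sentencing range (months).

65-74 months

Base offense level for stalking: 10.
S1 applies: 10 + 3 = 13.
S3 applies (level before this adjustment is 13 ≥ 11, so +3): 13 + 3 = 16.
S5 applies (level before this adjustment is 16 ≥ 10, so +3): 16 + 3 = 19.
S6 applies: 19 + 2 = 21.
S7 applies: 21 − 3 = 18.
Final offense level: 18.
Criminal history: 11 prior points → Category 2 (11).
Level 18 falls in the 15-18 band.
Grid: Level 15-18 × Category 2 = 65-74 months.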